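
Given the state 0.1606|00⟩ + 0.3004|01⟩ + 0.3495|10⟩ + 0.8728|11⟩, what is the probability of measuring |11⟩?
0.7618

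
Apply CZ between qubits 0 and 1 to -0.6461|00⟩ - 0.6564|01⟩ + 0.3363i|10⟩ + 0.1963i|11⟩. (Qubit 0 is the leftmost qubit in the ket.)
-0.6461|00⟩ - 0.6564|01⟩ + 0.3363i|10⟩ - 0.1963i|11⟩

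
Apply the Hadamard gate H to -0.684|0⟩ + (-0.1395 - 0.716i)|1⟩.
(-0.5823 - 0.5063i)|0⟩ + (-0.385 + 0.5063i)|1⟩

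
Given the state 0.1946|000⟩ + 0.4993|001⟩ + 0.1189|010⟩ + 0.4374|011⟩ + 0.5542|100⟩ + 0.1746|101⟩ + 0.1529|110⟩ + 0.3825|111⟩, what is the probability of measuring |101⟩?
0.03049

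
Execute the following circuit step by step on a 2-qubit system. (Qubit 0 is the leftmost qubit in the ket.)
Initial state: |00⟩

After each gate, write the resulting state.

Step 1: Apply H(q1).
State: 1/√2|00⟩ + 1/√2|01⟩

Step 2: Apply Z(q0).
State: 1/√2|00⟩ + 1/√2|01⟩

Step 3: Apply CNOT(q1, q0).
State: 1/√2|00⟩ + 1/√2|11⟩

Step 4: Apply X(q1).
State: 1/√2|01⟩ + 1/√2|10⟩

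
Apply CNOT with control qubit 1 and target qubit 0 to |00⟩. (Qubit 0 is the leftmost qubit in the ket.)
|00⟩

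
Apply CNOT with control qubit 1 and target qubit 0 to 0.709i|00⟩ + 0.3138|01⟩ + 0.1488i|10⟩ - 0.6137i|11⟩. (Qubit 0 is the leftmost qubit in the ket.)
0.709i|00⟩ - 0.6137i|01⟩ + 0.1488i|10⟩ + 0.3138|11⟩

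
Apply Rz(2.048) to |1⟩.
(0.52 + 0.8542i)|1⟩

Rz(2.048) = [[e^(−iθ/2), 0], [0, e^(iθ/2)]] with e^(±iθ/2) = cos(θ/2) ± i·sin(θ/2); θ = 2.048, cos(θ/2) ≈ 0.519953, sin(θ/2) ≈ 0.854195.
With a = amp(|0⟩) = 0 and b = amp(|1⟩) = 1:
new amp(|0⟩) = (0.519953 - 0.854195i)·a = 0
new amp(|1⟩) = (0.519953 + 0.854195i)·b = (0.52 + 0.8542i)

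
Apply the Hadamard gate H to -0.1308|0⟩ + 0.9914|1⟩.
0.6085|0⟩ - 0.7935|1⟩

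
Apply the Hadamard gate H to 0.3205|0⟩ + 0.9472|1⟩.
0.8964|0⟩ - 0.4431|1⟩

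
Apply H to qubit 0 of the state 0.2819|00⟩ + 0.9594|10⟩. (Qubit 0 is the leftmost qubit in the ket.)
0.8777|00⟩ - 0.4791|10⟩

H on qubit 0 mixes each pair of kets that differ only in qubit 0: amplitudes (a, b) of (|…0…⟩, |…1…⟩) become ((a + b)/√2, (a − b)/√2). Kets absent from the input have amplitude 0.
(|00⟩, |10⟩): (a, b) = (0.2819, 0.9594) → (0.8777, -0.4791)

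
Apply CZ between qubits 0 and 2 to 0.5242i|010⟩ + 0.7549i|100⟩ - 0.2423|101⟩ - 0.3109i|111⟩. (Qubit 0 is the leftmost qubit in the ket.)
0.5242i|010⟩ + 0.7549i|100⟩ + 0.2423|101⟩ + 0.3109i|111⟩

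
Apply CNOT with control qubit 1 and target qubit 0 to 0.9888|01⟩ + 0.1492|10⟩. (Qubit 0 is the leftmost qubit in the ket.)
0.1492|10⟩ + 0.9888|11⟩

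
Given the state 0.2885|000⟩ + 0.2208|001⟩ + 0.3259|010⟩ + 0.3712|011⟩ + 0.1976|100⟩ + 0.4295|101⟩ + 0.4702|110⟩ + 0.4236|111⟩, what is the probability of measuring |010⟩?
0.1062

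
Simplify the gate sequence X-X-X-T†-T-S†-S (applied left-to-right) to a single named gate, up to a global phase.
X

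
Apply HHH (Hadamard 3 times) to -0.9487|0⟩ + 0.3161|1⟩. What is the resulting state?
-0.4473|0⟩ - 0.8943|1⟩

H² = I, so H^3 = H: a single Hadamard. With (a, b) = (-0.9487, 0.3161), H gives ((a + b)/√2, (a − b)/√2) = (-0.4473, -0.8943).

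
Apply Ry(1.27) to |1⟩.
-0.5932|0⟩ + 0.8051|1⟩

Ry(1.27) = [[cos(θ/2), −sin(θ/2)], [sin(θ/2), cos(θ/2)]]; θ = 1.27, cos(θ/2) ≈ 0.805072, sin(θ/2) ≈ 0.593178.
With a = amp(|0⟩) = 0 and b = amp(|1⟩) = 1:
new amp(|0⟩) = (0.805072)·a + (-0.593178)·b = -0.5932
new amp(|1⟩) = (0.593178)·a + (0.805072)·b = 0.8051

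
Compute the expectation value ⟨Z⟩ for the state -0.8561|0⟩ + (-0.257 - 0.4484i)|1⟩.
0.4658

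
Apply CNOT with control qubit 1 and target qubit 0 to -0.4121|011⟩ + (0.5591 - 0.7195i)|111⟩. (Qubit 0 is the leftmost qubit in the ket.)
(0.5591 - 0.7195i)|011⟩ - 0.4121|111⟩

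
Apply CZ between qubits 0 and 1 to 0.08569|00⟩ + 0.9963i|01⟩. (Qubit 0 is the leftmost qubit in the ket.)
0.08569|00⟩ + 0.9963i|01⟩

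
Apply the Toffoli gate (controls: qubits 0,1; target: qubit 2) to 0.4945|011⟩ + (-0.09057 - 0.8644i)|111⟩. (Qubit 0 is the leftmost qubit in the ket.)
0.4945|011⟩ + (-0.09057 - 0.8644i)|110⟩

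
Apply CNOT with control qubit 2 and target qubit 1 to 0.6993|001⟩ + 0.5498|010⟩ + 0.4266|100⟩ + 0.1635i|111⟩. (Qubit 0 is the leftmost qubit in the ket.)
0.5498|010⟩ + 0.6993|011⟩ + 0.4266|100⟩ + 0.1635i|101⟩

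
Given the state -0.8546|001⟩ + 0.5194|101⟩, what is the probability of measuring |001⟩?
0.7303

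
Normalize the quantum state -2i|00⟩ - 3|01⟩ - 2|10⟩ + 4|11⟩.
-0.3482i|00⟩ - 0.5222|01⟩ - 0.3482|10⟩ + 0.6963|11⟩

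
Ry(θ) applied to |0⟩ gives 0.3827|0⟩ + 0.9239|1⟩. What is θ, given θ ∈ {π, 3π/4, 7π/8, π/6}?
3π/4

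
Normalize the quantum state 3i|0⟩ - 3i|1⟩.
(1/√2)i|0⟩ - (1/√2)i|1⟩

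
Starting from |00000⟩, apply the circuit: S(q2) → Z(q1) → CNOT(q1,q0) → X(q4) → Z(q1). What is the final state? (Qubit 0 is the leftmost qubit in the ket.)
|00001⟩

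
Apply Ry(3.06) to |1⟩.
-0.9992|0⟩ + 0.04079|1⟩

Ry(3.06) = [[cos(θ/2), −sin(θ/2)], [sin(θ/2), cos(θ/2)]]; θ = 3.06, cos(θ/2) ≈ 0.040785, sin(θ/2) ≈ 0.999168.
With a = amp(|0⟩) = 0 and b = amp(|1⟩) = 1:
new amp(|0⟩) = (0.040785)·a + (-0.999168)·b = -0.9992
new amp(|1⟩) = (0.999168)·a + (0.040785)·b = 0.04079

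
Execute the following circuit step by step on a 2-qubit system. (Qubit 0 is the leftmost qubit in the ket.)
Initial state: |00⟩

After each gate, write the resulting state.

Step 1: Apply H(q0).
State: 1/√2|00⟩ + 1/√2|10⟩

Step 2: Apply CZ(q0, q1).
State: 1/√2|00⟩ + 1/√2|10⟩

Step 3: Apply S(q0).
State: 1/√2|00⟩ + (1/√2)i|10⟩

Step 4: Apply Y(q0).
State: 1/√2|00⟩ + (1/√2)i|10⟩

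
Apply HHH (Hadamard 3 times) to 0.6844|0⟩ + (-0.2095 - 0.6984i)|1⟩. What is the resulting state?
(0.3358 - 0.4938i)|0⟩ + (0.6321 + 0.4938i)|1⟩

H² = I, so H^3 = H: a single Hadamard. With (a, b) = (0.6844, (-0.2095 - 0.6984i)), H gives ((a + b)/√2, (a − b)/√2) = ((0.3358 - 0.4938i), (0.6321 + 0.4938i)).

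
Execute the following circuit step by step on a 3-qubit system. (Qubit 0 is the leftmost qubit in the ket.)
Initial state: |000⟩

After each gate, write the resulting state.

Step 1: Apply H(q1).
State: 1/√2|000⟩ + 1/√2|010⟩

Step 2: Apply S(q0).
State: 1/√2|000⟩ + 1/√2|010⟩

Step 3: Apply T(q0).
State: 1/√2|000⟩ + 1/√2|010⟩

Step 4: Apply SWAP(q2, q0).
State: 1/√2|000⟩ + 1/√2|010⟩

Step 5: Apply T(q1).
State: 1/√2|000⟩ + (1/2 + (1/2)i)|010⟩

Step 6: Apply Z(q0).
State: 1/√2|000⟩ + (1/2 + (1/2)i)|010⟩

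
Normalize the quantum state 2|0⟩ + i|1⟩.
0.8944|0⟩ + (1/√5)i|1⟩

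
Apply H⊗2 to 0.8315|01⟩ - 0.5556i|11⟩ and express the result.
(0.4158 - 0.2778i)|00⟩ + (-0.4158 + 0.2778i)|01⟩ + (0.4158 + 0.2778i)|10⟩ + (-0.4158 - 0.2778i)|11⟩

H⊗2 gives amp(|y⟩) = (1/2) Σ_x (−1)^(x·y) amp(|x⟩), where x·y is the number of positions in which both x and y have a 1.
|00⟩: (0.8315 - 0.5556i)/2 = (0.4158 - 0.2778i)
|01⟩: (-0.8315 + 0.5556i)/2 = (-0.4158 + 0.2778i)
|10⟩: (0.8315 + 0.5556i)/2 = (0.4158 + 0.2778i)
|11⟩: (-0.8315 - 0.5556i)/2 = (-0.4158 - 0.2778i)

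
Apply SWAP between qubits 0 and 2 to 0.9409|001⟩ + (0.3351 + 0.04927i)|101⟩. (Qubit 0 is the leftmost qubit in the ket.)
0.9409|100⟩ + (0.3351 + 0.04927i)|101⟩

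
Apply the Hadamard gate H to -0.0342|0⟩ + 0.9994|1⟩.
0.6825|0⟩ - 0.7309|1⟩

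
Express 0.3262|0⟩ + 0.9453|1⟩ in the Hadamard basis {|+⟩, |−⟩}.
0.8991|+⟩ - 0.4378|−⟩

With |ψ⟩ = α|0⟩ + β|1⟩, the Hadamard-basis coefficients are ⟨+|ψ⟩ = (α + β)/√2 and ⟨−|ψ⟩ = (α − β)/√2.
Here α = 0.3262, β = 0.9453: (α + β)/√2 = 0.8991, (α − β)/√2 = -0.4378.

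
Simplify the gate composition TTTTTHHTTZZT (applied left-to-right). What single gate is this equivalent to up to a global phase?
I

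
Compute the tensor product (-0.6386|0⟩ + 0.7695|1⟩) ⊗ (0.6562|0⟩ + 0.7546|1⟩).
-0.419|00⟩ - 0.4819|01⟩ + 0.5049|10⟩ + 0.5807|11⟩

amp(|b₁b₂…⟩) = product of the factor amplitudes for bits b₁, b₂, …; only kets whose every factor amplitude is nonzero survive.
|00⟩: (-0.6386)(0.6562) = -0.419
|01⟩: (-0.6386)(0.7546) = -0.4819
|10⟩: (0.7695)(0.6562) = 0.5049
|11⟩: (0.7695)(0.7546) = 0.5807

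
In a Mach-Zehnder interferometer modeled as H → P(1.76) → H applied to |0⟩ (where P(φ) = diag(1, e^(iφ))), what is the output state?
(0.406 + 0.4911i)|0⟩ + (0.594 - 0.4911i)|1⟩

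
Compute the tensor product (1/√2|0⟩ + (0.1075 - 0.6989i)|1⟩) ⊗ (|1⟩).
1/√2|01⟩ + (0.1075 - 0.6989i)|11⟩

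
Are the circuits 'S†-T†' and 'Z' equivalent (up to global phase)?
No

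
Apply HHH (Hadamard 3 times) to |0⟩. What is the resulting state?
1/√2|0⟩ + 1/√2|1⟩

H² = I, so H^3 = H: a single Hadamard. With (a, b) = (1, 0), H gives ((a + b)/√2, (a − b)/√2) = (1/√2, 1/√2).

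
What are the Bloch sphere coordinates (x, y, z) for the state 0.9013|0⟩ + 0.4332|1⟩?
(0.7809, 0, 0.6247)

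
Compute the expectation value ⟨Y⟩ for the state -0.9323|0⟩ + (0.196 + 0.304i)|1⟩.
-0.5668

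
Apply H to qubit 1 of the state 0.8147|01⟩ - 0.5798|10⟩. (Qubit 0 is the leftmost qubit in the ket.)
0.5761|00⟩ - 0.5761|01⟩ - 0.41|10⟩ - 0.41|11⟩

H on qubit 1 mixes each pair of kets that differ only in qubit 1: amplitudes (a, b) of (|…0…⟩, |…1…⟩) become ((a + b)/√2, (a − b)/√2). Kets absent from the input have amplitude 0.
(|00⟩, |01⟩): (a, b) = (0, 0.8147) → (0.5761, -0.5761)
(|10⟩, |11⟩): (a, b) = (-0.5798, 0) → (-0.41, -0.41)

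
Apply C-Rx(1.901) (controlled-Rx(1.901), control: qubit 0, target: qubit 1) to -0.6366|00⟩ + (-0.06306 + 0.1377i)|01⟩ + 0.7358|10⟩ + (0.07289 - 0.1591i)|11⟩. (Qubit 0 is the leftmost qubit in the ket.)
-0.6366|00⟩ + (-0.06306 + 0.1377i)|01⟩ + (0.2982 - 0.05931i)|10⟩ + (0.04237 - 0.6912i)|11⟩

C-Rx(1.901) leaves the control-|0⟩ kets |00⟩, |01⟩ unchanged and applies Rx(1.901) to qubit 1 on the control-|1⟩ pair (|10⟩, |11⟩).
Rx(1.901) = [[cos(θ/2), −i·sin(θ/2)], [−i·sin(θ/2), cos(θ/2)]]; θ = 1.901, cos(θ/2) ≈ 0.581276, sin(θ/2) ≈ 0.813706.
With a = amp(|10⟩) = 0.7358 and b = amp(|11⟩) = (0.07289 - 0.1591i):
new amp(|10⟩) = (0.581276)·a + (-0.813706i)·b = (0.2982 - 0.05931i)
new amp(|11⟩) = (-0.813706i)·a + (0.581276)·b = (0.04237 - 0.6912i)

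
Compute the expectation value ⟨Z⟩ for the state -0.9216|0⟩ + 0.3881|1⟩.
0.6987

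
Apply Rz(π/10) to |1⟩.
(0.9877 + 0.1564i)|1⟩

Rz(π/10) = [[e^(−iθ/2), 0], [0, e^(iθ/2)]] with e^(±iθ/2) = cos(θ/2) ± i·sin(θ/2); θ = π/10, cos(θ/2) ≈ 0.987688, sin(θ/2) ≈ 0.156434.
With a = amp(|0⟩) = 0 and b = amp(|1⟩) = 1:
new amp(|0⟩) = (0.987688 - 0.156434i)·a = 0
new amp(|1⟩) = (0.987688 + 0.156434i)·b = (0.9877 + 0.1564i)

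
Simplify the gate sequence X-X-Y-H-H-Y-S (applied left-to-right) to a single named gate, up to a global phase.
S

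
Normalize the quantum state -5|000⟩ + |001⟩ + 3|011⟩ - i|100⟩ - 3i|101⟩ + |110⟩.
-0.7372|000⟩ + 0.1474|001⟩ + 0.4423|011⟩ - 0.1474i|100⟩ - 0.4423i|101⟩ + 0.1474|110⟩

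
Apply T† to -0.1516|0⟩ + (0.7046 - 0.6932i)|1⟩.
-0.1516|0⟩ + (0.008061 - 0.9884i)|1⟩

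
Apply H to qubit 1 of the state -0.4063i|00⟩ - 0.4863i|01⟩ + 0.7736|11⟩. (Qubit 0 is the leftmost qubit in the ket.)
-0.6312i|00⟩ + 0.05657i|01⟩ + 0.547|10⟩ - 0.547|11⟩

H on qubit 1 mixes each pair of kets that differ only in qubit 1: amplitudes (a, b) of (|…0…⟩, |…1…⟩) become ((a + b)/√2, (a − b)/√2). Kets absent from the input have amplitude 0.
(|00⟩, |01⟩): (a, b) = (-0.4063i, -0.4863i) → (-0.6312i, 0.05657i)
(|10⟩, |11⟩): (a, b) = (0, 0.7736) → (0.547, -0.547)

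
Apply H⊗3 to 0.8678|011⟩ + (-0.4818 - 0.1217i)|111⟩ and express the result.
(0.1365 - 0.04303i)|000⟩ + (-0.1365 + 0.04303i)|001⟩ + (-0.1365 + 0.04303i)|010⟩ + (0.1365 - 0.04303i)|011⟩ + (0.4772 + 0.04303i)|100⟩ + (-0.4772 - 0.04303i)|101⟩ + (-0.4772 - 0.04303i)|110⟩ + (0.4772 + 0.04303i)|111⟩

H⊗3 gives amp(|y⟩) = (1/2√2) Σ_x (−1)^(x·y) amp(|x⟩), where x·y is the number of positions in which both x and y have a 1.
|000⟩: (0.8678 + (-0.4818 - 0.1217i))/(2√2) = (0.1365 - 0.04303i)
|001⟩: (-0.8678 - (-0.4818 - 0.1217i))/(2√2) = (-0.1365 + 0.04303i)
|010⟩: (-0.8678 - (-0.4818 - 0.1217i))/(2√2) = (-0.1365 + 0.04303i)
|011⟩: (0.8678 + (-0.4818 - 0.1217i))/(2√2) = (0.1365 - 0.04303i)
|100⟩: (0.8678 - (-0.4818 - 0.1217i))/(2√2) = (0.4772 + 0.04303i)
|101⟩: (-0.8678 + (-0.4818 - 0.1217i))/(2√2) = (-0.4772 - 0.04303i)
|110⟩: (-0.8678 + (-0.4818 - 0.1217i))/(2√2) = (-0.4772 - 0.04303i)
|111⟩: (0.8678 - (-0.4818 - 0.1217i))/(2√2) = (0.4772 + 0.04303i)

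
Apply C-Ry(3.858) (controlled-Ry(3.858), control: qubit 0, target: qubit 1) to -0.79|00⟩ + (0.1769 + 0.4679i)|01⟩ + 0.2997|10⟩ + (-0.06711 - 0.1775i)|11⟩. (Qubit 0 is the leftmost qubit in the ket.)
-0.79|00⟩ + (0.1769 + 0.4679i)|01⟩ + (-0.04222 + 0.1662i)|10⟩ + (0.3042 + 0.06223i)|11⟩

C-Ry(3.858) leaves the control-|0⟩ kets |00⟩, |01⟩ unchanged and applies Ry(3.858) to qubit 1 on the control-|1⟩ pair (|10⟩, |11⟩).
Ry(3.858) = [[cos(θ/2), −sin(θ/2)], [sin(θ/2), cos(θ/2)]]; θ = 3.858, cos(θ/2) ≈ -0.350592, sin(θ/2) ≈ 0.936528.
With a = amp(|10⟩) = 0.2997 and b = amp(|11⟩) = (-0.06711 - 0.1775i):
new amp(|10⟩) = (-0.350592)·a + (-0.936528)·b = (-0.04222 + 0.1662i)
new amp(|11⟩) = (0.936528)·a + (-0.350592)·b = (0.3042 + 0.06223i)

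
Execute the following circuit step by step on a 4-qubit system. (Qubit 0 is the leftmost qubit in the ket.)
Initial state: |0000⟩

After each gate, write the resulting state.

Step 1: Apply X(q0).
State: |1000⟩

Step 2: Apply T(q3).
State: |1000⟩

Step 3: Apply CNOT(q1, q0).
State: |1000⟩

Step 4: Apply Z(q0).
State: -|1000⟩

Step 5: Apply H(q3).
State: -1/√2|1000⟩ - 1/√2|1001⟩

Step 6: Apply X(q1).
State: -1/√2|1100⟩ - 1/√2|1101⟩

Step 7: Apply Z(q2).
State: -1/√2|1100⟩ - 1/√2|1101⟩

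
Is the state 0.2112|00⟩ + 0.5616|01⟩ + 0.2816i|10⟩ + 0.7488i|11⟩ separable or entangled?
Separable

Writing the state as a|00⟩ + b|01⟩ + c|10⟩ + d|11⟩, it is a product state iff ad − bc = 0.
Here (a, b, c, d) = (0.2112, 0.5616, 0.2816i, 0.7488i): ad − bc = (0.2112)(0.7488i) − (0.5616)(0.2816i) = 0, so the state is separable.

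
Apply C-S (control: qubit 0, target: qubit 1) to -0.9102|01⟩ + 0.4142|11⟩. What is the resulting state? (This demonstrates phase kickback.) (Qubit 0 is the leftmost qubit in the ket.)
-0.9102|01⟩ + 0.4142i|11⟩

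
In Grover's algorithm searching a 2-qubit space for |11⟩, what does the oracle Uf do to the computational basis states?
Uf|x⟩ = -|x⟩ if x = 11, else |x⟩ (phase flip on target)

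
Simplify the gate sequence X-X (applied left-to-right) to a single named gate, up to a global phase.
I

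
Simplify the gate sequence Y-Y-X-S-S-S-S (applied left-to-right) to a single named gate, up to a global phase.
X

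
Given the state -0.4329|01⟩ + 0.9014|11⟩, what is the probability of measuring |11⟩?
0.8125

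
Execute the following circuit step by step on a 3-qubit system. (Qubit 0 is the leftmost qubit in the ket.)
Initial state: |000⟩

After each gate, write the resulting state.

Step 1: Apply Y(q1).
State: i|010⟩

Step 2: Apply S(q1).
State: -|010⟩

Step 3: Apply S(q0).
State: -|010⟩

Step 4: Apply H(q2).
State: -1/√2|010⟩ - 1/√2|011⟩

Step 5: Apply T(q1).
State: (-1/2 - (1/2)i)|010⟩ + (-1/2 - (1/2)i)|011⟩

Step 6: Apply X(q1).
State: (-1/2 - (1/2)i)|000⟩ + (-1/2 - (1/2)i)|001⟩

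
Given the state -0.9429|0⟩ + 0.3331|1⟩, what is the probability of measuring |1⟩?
0.111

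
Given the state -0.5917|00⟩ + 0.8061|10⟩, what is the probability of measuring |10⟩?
0.6498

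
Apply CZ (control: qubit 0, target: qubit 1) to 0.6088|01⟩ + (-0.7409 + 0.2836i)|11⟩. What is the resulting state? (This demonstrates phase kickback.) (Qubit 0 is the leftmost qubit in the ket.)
0.6088|01⟩ + (0.7409 - 0.2836i)|11⟩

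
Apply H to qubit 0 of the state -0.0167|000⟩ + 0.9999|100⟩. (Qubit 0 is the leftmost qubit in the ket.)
0.6952|000⟩ - 0.7188|100⟩

H on qubit 0 mixes each pair of kets that differ only in qubit 0: amplitudes (a, b) of (|…0…⟩, |…1…⟩) become ((a + b)/√2, (a − b)/√2). Kets absent from the input have amplitude 0.
(|000⟩, |100⟩): (a, b) = (-0.0167, 0.9999) → (0.6952, -0.7188)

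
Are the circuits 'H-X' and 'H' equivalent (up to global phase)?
No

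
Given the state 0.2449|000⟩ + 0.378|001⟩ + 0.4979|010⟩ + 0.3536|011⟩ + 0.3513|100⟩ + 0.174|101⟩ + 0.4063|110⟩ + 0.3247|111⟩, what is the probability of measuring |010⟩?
0.2479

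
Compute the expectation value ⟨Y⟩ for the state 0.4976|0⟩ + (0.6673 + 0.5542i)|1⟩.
0.5515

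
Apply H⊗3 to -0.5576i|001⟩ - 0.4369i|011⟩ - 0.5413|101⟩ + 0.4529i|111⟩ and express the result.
(-0.1914 - 0.1915i)|000⟩ + (0.1914 + 0.1915i)|001⟩ + (-0.1914 - 0.2028i)|010⟩ + (0.1914 + 0.2028i)|011⟩ + (0.1914 - 0.5117i)|100⟩ + (-0.1914 + 0.5117i)|101⟩ + (0.1914 + 0.1175i)|110⟩ + (-0.1914 - 0.1175i)|111⟩

H⊗3 gives amp(|y⟩) = (1/2√2) Σ_x (−1)^(x·y) amp(|x⟩), where x·y is the number of positions in which both x and y have a 1.
|000⟩: (-0.5576i - 0.4369i - 0.5413 + 0.4529i)/(2√2) = (-0.1914 - 0.1915i)
|001⟩: (0.5576i + 0.4369i + 0.5413 - 0.4529i)/(2√2) = (0.1914 + 0.1915i)
|010⟩: (-0.5576i + 0.4369i - 0.5413 - 0.4529i)/(2√2) = (-0.1914 - 0.2028i)
|011⟩: (0.5576i - 0.4369i + 0.5413 + 0.4529i)/(2√2) = (0.1914 + 0.2028i)
|100⟩: (-0.5576i - 0.4369i + 0.5413 - 0.4529i)/(2√2) = (0.1914 - 0.5117i)
|101⟩: (0.5576i + 0.4369i - 0.5413 + 0.4529i)/(2√2) = (-0.1914 + 0.5117i)
|110⟩: (-0.5576i + 0.4369i + 0.5413 + 0.4529i)/(2√2) = (0.1914 + 0.1175i)
|111⟩: (0.5576i - 0.4369i - 0.5413 - 0.4529i)/(2√2) = (-0.1914 - 0.1175i)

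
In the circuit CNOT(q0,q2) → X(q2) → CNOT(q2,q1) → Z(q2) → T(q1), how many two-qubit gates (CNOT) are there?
2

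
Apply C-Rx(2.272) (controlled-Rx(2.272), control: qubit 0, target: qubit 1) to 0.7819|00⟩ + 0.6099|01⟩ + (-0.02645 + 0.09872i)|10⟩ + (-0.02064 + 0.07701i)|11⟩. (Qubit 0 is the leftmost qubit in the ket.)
0.7819|00⟩ + 0.6099|01⟩ + (0.0587 + 0.0603i)|10⟩ + (0.08084 + 0.05643i)|11⟩

C-Rx(2.272) leaves the control-|0⟩ kets |00⟩, |01⟩ unchanged and applies Rx(2.272) to qubit 1 on the control-|1⟩ pair (|10⟩, |11⟩).
Rx(2.272) = [[cos(θ/2), −i·sin(θ/2)], [−i·sin(θ/2), cos(θ/2)]]; θ = 2.272, cos(θ/2) ≈ 0.421226, sin(θ/2) ≈ 0.906956.
With a = amp(|10⟩) = (-0.02645 + 0.09872i) and b = amp(|11⟩) = (-0.02064 + 0.07701i):
new amp(|10⟩) = (0.421226)·a + (-0.906956i)·b = (0.0587 + 0.0603i)
new amp(|11⟩) = (-0.906956i)·a + (0.421226)·b = (0.08084 + 0.05643i)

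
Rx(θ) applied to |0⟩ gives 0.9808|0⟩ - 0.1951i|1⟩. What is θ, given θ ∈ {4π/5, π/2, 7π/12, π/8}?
π/8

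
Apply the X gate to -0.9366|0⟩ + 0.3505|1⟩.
0.3505|0⟩ - 0.9366|1⟩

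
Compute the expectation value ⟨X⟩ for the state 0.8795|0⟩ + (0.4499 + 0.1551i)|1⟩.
0.7914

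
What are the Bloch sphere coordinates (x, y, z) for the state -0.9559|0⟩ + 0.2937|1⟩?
(-0.5615, 0, 0.8275)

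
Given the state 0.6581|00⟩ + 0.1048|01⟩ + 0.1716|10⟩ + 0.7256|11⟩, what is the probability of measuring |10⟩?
0.02945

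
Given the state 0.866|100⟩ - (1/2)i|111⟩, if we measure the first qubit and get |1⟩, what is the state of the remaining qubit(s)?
0.866|00⟩ - 0.5i|11⟩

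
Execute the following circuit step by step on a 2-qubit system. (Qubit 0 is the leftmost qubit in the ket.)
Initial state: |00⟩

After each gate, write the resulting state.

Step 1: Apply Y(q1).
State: i|01⟩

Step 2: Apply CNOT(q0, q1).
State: i|01⟩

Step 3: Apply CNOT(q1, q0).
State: i|11⟩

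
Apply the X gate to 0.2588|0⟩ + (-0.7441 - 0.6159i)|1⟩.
(-0.7441 - 0.6159i)|0⟩ + 0.2588|1⟩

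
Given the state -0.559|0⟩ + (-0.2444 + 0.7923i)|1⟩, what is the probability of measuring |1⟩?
0.6875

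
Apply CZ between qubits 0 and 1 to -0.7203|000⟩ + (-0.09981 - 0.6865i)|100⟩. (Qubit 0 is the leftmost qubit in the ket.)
-0.7203|000⟩ + (-0.09981 - 0.6865i)|100⟩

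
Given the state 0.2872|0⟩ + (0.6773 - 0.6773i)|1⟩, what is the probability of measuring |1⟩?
0.9175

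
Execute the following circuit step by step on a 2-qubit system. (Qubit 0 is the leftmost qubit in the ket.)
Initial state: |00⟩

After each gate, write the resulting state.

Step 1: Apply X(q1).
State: |01⟩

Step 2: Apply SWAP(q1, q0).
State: |10⟩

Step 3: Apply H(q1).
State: 1/√2|10⟩ + 1/√2|11⟩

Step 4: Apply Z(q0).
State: -1/√2|10⟩ - 1/√2|11⟩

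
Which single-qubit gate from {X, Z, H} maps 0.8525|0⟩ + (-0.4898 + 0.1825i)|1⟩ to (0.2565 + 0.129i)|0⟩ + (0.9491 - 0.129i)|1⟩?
H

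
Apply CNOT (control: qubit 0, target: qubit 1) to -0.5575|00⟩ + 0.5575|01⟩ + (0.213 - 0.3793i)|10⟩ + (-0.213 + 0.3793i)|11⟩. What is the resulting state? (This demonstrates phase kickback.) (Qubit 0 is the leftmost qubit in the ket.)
-0.5575|00⟩ + 0.5575|01⟩ + (-0.213 + 0.3793i)|10⟩ + (0.213 - 0.3793i)|11⟩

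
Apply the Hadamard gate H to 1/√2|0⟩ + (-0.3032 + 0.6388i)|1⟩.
(0.2856 + 0.4517i)|0⟩ + (0.7144 - 0.4517i)|1⟩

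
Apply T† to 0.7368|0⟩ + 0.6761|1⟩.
0.7368|0⟩ + (0.4781 - 0.4781i)|1⟩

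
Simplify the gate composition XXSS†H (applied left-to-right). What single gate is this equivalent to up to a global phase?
H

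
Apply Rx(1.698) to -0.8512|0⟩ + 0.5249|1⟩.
(-0.5624 - 0.394i)|0⟩ + (0.3468 + 0.6389i)|1⟩

Rx(1.698) = [[cos(θ/2), −i·sin(θ/2)], [−i·sin(θ/2), cos(θ/2)]]; θ = 1.698, cos(θ/2) ≈ 0.660734, sin(θ/2) ≈ 0.75062.
With a = amp(|0⟩) = -0.8512 and b = amp(|1⟩) = 0.5249:
new amp(|0⟩) = (0.660734)·a + (-0.75062i)·b = (-0.5624 - 0.394i)
new amp(|1⟩) = (-0.75062i)·a + (0.660734)·b = (0.3468 + 0.6389i)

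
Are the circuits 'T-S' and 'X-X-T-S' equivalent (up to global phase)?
Yes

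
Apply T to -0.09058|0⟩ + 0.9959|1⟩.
-0.09058|0⟩ + (0.7042 + 0.7042i)|1⟩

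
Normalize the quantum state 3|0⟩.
|0⟩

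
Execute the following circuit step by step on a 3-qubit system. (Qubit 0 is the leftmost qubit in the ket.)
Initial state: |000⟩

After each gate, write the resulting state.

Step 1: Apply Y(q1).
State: i|010⟩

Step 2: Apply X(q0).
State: i|110⟩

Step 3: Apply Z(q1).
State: -i|110⟩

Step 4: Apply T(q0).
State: (1/√2 - (1/√2)i)|110⟩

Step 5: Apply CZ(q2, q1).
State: (1/√2 - (1/√2)i)|110⟩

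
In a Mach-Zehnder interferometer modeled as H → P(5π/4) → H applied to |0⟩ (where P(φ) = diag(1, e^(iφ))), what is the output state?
(0.1464 - (1/√8)i)|0⟩ + (0.8536 + (1/√8)i)|1⟩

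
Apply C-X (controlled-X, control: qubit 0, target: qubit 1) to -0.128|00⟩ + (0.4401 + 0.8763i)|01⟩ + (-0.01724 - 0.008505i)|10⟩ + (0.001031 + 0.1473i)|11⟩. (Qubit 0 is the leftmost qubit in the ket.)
-0.128|00⟩ + (0.4401 + 0.8763i)|01⟩ + (0.001031 + 0.1473i)|10⟩ + (-0.01724 - 0.008505i)|11⟩

C-X leaves the control-|0⟩ kets |00⟩, |01⟩ unchanged and applies X to qubit 1 on the control-|1⟩ pair (|10⟩, |11⟩).
X = [[0, 1], [1, 0]].
With a = amp(|10⟩) = (-0.01724 - 0.008505i) and b = amp(|11⟩) = (0.001031 + 0.1473i):
new amp(|10⟩) = (1)·b = (0.001031 + 0.1473i)
new amp(|11⟩) = (1)·a = (-0.01724 - 0.008505i)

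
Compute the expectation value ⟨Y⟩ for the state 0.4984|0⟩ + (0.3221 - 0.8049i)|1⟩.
-0.8023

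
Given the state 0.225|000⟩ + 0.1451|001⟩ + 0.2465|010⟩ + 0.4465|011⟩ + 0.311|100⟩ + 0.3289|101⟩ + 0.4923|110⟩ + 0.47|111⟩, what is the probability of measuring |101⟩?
0.1082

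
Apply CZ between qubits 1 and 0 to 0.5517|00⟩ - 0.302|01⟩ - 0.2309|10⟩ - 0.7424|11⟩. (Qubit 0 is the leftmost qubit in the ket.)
0.5517|00⟩ - 0.302|01⟩ - 0.2309|10⟩ + 0.7424|11⟩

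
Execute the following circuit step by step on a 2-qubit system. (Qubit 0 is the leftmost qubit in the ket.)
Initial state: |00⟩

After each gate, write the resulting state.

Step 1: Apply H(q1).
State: 1/√2|00⟩ + 1/√2|01⟩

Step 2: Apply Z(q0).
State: 1/√2|00⟩ + 1/√2|01⟩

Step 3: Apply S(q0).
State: 1/√2|00⟩ + 1/√2|01⟩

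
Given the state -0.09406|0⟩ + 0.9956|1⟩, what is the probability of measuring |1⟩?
0.9912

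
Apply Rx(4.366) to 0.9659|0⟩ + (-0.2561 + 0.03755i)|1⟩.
(-0.5243 + 0.2096i)|0⟩ + (0.1472 - 0.8121i)|1⟩

Rx(4.366) = [[cos(θ/2), −i·sin(θ/2)], [−i·sin(θ/2), cos(θ/2)]]; θ = 4.366, cos(θ/2) ≈ -0.574672, sin(θ/2) ≈ 0.818384.
With a = amp(|0⟩) = 0.9659 and b = amp(|1⟩) = (-0.2561 + 0.03755i):
new amp(|0⟩) = (-0.574672)·a + (-0.818384i)·b = (-0.5243 + 0.2096i)
new amp(|1⟩) = (-0.818384i)·a + (-0.574672)·b = (0.1472 - 0.8121i)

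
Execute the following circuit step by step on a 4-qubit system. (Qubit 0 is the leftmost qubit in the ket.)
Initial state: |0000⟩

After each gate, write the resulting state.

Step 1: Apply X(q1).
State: |0100⟩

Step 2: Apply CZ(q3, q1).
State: |0100⟩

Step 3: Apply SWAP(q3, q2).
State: |0100⟩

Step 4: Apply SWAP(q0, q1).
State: |1000⟩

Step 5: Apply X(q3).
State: |1001⟩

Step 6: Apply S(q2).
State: |1001⟩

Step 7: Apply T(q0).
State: (1/√2 + (1/√2)i)|1001⟩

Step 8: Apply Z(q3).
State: (-1/√2 - (1/√2)i)|1001⟩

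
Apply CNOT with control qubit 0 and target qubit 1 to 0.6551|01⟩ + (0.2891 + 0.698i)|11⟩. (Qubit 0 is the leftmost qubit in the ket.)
0.6551|01⟩ + (0.2891 + 0.698i)|10⟩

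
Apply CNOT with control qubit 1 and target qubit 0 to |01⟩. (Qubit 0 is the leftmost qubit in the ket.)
|11⟩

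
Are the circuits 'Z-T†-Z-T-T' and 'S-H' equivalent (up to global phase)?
No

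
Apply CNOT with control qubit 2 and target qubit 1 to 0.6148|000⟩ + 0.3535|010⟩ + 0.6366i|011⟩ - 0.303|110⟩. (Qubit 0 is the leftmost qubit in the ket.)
0.6148|000⟩ + 0.6366i|001⟩ + 0.3535|010⟩ - 0.303|110⟩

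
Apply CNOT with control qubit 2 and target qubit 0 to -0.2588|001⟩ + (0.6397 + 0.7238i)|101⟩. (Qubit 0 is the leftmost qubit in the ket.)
(0.6397 + 0.7238i)|001⟩ - 0.2588|101⟩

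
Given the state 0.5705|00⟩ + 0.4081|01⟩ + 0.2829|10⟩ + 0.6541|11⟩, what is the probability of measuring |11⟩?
0.4278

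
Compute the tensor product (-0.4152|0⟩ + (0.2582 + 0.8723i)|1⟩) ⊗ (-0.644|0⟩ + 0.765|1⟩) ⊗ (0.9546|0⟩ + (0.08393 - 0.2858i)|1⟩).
0.2552|000⟩ + (0.02244 - 0.07642i)|001⟩ - 0.3032|010⟩ + (-0.02666 + 0.09078i)|011⟩ + (-0.1587 - 0.5363i)|100⟩ + (-0.1745 + 0.0003744i)|101⟩ + (0.1886 + 0.637i)|110⟩ + (0.2073 - 0.0004448i)|111⟩

amp(|b₁b₂…⟩) = product of the factor amplitudes for bits b₁, b₂, …; only kets whose every factor amplitude is nonzero survive.
|000⟩: (-0.4152)(-0.644)(0.9546) = 0.2552
|001⟩: (-0.4152)(-0.644)(0.08393 - 0.2858i) = (0.02244 - 0.07642i)
|010⟩: (-0.4152)(0.765)(0.9546) = -0.3032
|011⟩: (-0.4152)(0.765)(0.08393 - 0.2858i) = (-0.02666 + 0.09078i)
|100⟩: (0.2582 + 0.8723i)(-0.644)(0.9546) = (-0.1587 - 0.5363i)
|101⟩: (0.2582 + 0.8723i)(-0.644)(0.08393 - 0.2858i) = (-0.1745 + 0.0003744i)
|110⟩: (0.2582 + 0.8723i)(0.765)(0.9546) = (0.1886 + 0.637i)
|111⟩: (0.2582 + 0.8723i)(0.765)(0.08393 - 0.2858i) = (0.2073 - 0.0004448i)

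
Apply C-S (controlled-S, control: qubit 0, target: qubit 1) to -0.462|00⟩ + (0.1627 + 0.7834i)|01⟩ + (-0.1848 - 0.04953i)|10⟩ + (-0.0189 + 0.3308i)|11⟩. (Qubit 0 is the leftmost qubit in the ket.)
-0.462|00⟩ + (0.1627 + 0.7834i)|01⟩ + (-0.1848 - 0.04953i)|10⟩ + (-0.3308 - 0.0189i)|11⟩

C-S leaves the control-|0⟩ kets |00⟩, |01⟩ unchanged and applies S to qubit 1 on the control-|1⟩ pair (|10⟩, |11⟩).
S = [[1, 0], [0, i]].
With a = amp(|10⟩) = (-0.1848 - 0.04953i) and b = amp(|11⟩) = (-0.0189 + 0.3308i):
new amp(|10⟩) = (1)·a = (-0.1848 - 0.04953i)
new amp(|11⟩) = (i)·b = (-0.3308 - 0.0189i)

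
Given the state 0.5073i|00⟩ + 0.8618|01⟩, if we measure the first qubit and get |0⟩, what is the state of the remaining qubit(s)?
0.5073i|0⟩ + 0.8618|1⟩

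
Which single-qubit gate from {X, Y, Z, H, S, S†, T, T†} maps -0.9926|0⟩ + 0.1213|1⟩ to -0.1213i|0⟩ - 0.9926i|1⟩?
Y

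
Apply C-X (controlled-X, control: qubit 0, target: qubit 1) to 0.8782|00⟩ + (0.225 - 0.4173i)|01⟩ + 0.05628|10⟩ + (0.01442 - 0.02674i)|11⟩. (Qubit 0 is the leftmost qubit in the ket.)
0.8782|00⟩ + (0.225 - 0.4173i)|01⟩ + (0.01442 - 0.02674i)|10⟩ + 0.05628|11⟩

C-X leaves the control-|0⟩ kets |00⟩, |01⟩ unchanged and applies X to qubit 1 on the control-|1⟩ pair (|10⟩, |11⟩).
X = [[0, 1], [1, 0]].
With a = amp(|10⟩) = 0.05628 and b = amp(|11⟩) = (0.01442 - 0.02674i):
new amp(|10⟩) = (1)·b = (0.01442 - 0.02674i)
new amp(|11⟩) = (1)·a = 0.05628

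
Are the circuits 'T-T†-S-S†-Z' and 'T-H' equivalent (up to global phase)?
No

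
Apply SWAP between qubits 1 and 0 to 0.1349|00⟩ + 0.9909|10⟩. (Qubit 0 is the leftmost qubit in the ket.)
0.1349|00⟩ + 0.9909|01⟩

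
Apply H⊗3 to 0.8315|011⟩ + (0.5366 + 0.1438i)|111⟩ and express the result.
(0.4837 + 0.05084i)|000⟩ + (-0.4837 - 0.05084i)|001⟩ + (-0.4837 - 0.05084i)|010⟩ + (0.4837 + 0.05084i)|011⟩ + (0.1043 - 0.05084i)|100⟩ + (-0.1043 + 0.05084i)|101⟩ + (-0.1043 + 0.05084i)|110⟩ + (0.1043 - 0.05084i)|111⟩

H⊗3 gives amp(|y⟩) = (1/2√2) Σ_x (−1)^(x·y) amp(|x⟩), where x·y is the number of positions in which both x and y have a 1.
|000⟩: (0.8315 + (0.5366 + 0.1438i))/(2√2) = (0.4837 + 0.05084i)
|001⟩: (-0.8315 - (0.5366 + 0.1438i))/(2√2) = (-0.4837 - 0.05084i)
|010⟩: (-0.8315 - (0.5366 + 0.1438i))/(2√2) = (-0.4837 - 0.05084i)
|011⟩: (0.8315 + (0.5366 + 0.1438i))/(2√2) = (0.4837 + 0.05084i)
|100⟩: (0.8315 - (0.5366 + 0.1438i))/(2√2) = (0.1043 - 0.05084i)
|101⟩: (-0.8315 + (0.5366 + 0.1438i))/(2√2) = (-0.1043 + 0.05084i)
|110⟩: (-0.8315 + (0.5366 + 0.1438i))/(2√2) = (-0.1043 + 0.05084i)
|111⟩: (0.8315 - (0.5366 + 0.1438i))/(2√2) = (0.1043 - 0.05084i)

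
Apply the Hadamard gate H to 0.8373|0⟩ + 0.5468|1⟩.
0.9787|0⟩ + 0.2054|1⟩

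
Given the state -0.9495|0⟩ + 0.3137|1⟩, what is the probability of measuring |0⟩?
0.9016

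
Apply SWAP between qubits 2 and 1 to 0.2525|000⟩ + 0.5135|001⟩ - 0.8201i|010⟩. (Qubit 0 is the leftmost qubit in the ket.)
0.2525|000⟩ - 0.8201i|001⟩ + 0.5135|010⟩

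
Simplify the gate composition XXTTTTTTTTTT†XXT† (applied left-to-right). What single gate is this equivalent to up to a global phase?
T†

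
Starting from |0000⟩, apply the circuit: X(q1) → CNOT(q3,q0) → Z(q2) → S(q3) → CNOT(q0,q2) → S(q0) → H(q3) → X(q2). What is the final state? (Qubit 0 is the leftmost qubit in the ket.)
1/√2|0110⟩ + 1/√2|0111⟩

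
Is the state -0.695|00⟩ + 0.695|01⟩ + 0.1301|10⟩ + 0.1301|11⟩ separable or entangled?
Entangled

Writing the state as a|00⟩ + b|01⟩ + c|10⟩ + d|11⟩, it is a product state iff ad − bc = 0.
Here (a, b, c, d) = (-0.695, 0.695, 0.1301, 0.1301): ad − bc = (-0.695)(0.1301) − (0.695)(0.1301) = -0.1808 ≠ 0, so the state is entangled.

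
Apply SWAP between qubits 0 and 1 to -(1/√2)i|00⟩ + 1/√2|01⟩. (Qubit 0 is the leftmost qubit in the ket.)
-(1/√2)i|00⟩ + 1/√2|10⟩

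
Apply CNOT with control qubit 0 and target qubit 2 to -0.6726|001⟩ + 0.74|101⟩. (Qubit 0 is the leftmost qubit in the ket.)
-0.6726|001⟩ + 0.74|100⟩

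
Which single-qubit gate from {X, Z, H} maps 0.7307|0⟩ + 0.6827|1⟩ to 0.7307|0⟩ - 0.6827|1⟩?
Z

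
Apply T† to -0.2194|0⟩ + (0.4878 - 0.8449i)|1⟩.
-0.2194|0⟩ + (-0.2525 - 0.9424i)|1⟩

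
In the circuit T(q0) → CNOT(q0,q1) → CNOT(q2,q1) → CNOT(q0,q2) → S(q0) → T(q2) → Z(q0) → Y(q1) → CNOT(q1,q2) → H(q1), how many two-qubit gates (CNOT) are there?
4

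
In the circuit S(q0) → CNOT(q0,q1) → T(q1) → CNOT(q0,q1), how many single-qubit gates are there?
2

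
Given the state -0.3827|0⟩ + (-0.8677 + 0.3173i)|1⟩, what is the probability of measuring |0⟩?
0.1465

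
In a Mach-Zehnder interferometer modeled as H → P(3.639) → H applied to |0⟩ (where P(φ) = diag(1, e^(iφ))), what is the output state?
(0.06059 - 0.2386i)|0⟩ + (0.9394 + 0.2386i)|1⟩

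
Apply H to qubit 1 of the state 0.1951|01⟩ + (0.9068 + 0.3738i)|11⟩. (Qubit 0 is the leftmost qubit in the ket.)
0.138|00⟩ - 0.138|01⟩ + (0.6412 + 0.2643i)|10⟩ + (-0.6412 - 0.2643i)|11⟩

H on qubit 1 mixes each pair of kets that differ only in qubit 1: amplitudes (a, b) of (|…0…⟩, |…1…⟩) become ((a + b)/√2, (a − b)/√2). Kets absent from the input have amplitude 0.
(|00⟩, |01⟩): (a, b) = (0, 0.1951) → (0.138, -0.138)
(|10⟩, |11⟩): (a, b) = (0, (0.9068 + 0.3738i)) → ((0.6412 + 0.2643i), (-0.6412 - 0.2643i))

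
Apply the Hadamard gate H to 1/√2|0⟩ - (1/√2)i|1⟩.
(1/2 - (1/2)i)|0⟩ + (1/2 + (1/2)i)|1⟩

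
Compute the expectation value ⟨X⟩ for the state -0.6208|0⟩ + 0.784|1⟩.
-0.9734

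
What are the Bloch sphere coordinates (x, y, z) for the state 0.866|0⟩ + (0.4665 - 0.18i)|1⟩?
(0.808, -0.3118, 0.4999)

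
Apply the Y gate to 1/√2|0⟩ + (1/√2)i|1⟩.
1/√2|0⟩ + (1/√2)i|1⟩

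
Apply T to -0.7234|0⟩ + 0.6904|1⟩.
-0.7234|0⟩ + (0.4882 + 0.4882i)|1⟩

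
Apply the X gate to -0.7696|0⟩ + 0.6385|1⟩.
0.6385|0⟩ - 0.7696|1⟩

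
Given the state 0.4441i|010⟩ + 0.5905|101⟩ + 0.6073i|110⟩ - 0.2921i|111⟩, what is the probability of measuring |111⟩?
0.08532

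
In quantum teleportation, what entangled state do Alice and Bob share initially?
Bell state |Φ+⟩ = (|00⟩ + |11⟩)/√2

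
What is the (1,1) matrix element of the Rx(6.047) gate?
-0.993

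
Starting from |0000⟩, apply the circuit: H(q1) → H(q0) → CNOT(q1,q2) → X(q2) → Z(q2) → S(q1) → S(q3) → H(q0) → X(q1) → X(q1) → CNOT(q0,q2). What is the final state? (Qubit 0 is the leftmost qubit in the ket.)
-1/√2|0010⟩ + (1/√2)i|0100⟩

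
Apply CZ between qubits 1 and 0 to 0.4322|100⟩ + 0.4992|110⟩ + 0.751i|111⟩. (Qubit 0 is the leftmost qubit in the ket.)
0.4322|100⟩ - 0.4992|110⟩ - 0.751i|111⟩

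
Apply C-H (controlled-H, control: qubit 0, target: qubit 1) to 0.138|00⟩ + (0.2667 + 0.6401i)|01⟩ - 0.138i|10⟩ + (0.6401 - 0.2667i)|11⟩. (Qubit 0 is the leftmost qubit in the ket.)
0.138|00⟩ + (0.2667 + 0.6401i)|01⟩ + (0.4526 - 0.2862i)|10⟩ + (-0.4526 + 0.091i)|11⟩

C-H leaves the control-|0⟩ kets |00⟩, |01⟩ unchanged and applies H to qubit 1 on the control-|1⟩ pair (|10⟩, |11⟩).
H = [[1/√2, 1/√2], [1/√2, -1/√2]].
With a = amp(|10⟩) = -0.138i and b = amp(|11⟩) = (0.6401 - 0.2667i):
new amp(|10⟩) = (1/√2)·a + (1/√2)·b = (0.4526 - 0.2862i)
new amp(|11⟩) = (1/√2)·a + (-1/√2)·b = (-0.4526 + 0.091i)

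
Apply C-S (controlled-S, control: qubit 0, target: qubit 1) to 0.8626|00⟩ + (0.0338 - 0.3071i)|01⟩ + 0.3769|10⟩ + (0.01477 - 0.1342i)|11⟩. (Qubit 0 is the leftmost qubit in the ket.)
0.8626|00⟩ + (0.0338 - 0.3071i)|01⟩ + 0.3769|10⟩ + (0.1342 + 0.01477i)|11⟩

C-S leaves the control-|0⟩ kets |00⟩, |01⟩ unchanged and applies S to qubit 1 on the control-|1⟩ pair (|10⟩, |11⟩).
S = [[1, 0], [0, i]].
With a = amp(|10⟩) = 0.3769 and b = amp(|11⟩) = (0.01477 - 0.1342i):
new amp(|10⟩) = (1)·a = 0.3769
new amp(|11⟩) = (i)·b = (0.1342 + 0.01477i)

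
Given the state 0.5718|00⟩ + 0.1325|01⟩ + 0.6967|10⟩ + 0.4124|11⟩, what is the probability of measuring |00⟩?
0.327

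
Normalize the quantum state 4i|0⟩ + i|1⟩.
0.9701i|0⟩ + 0.2425i|1⟩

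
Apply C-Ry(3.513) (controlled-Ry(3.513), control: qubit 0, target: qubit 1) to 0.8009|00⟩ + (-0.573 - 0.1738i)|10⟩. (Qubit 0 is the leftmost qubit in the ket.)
0.8009|00⟩ + (0.1058 + 0.03209i)|10⟩ + (-0.5631 - 0.1708i)|11⟩

C-Ry(3.513) leaves the control-|0⟩ kets |00⟩, |01⟩ unchanged and applies Ry(3.513) to qubit 1 on the control-|1⟩ pair (|10⟩, |11⟩).
Ry(3.513) = [[cos(θ/2), −sin(θ/2)], [sin(θ/2), cos(θ/2)]]; θ = 3.513, cos(θ/2) ≈ -0.184638, sin(θ/2) ≈ 0.982807.
With a = amp(|10⟩) = (-0.573 - 0.1738i) and b = amp(|11⟩) = 0:
new amp(|10⟩) = (-0.184638)·a + (-0.982807)·b = (0.1058 + 0.03209i)
new amp(|11⟩) = (0.982807)·a + (-0.184638)·b = (-0.5631 - 0.1708i)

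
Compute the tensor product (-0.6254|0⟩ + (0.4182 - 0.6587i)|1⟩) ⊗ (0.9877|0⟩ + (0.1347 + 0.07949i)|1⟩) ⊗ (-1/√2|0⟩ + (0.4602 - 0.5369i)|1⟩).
0.4368|000⟩ + (-0.2843 + 0.3316i)|001⟩ + (0.05957 + 0.03515i)|010⟩ + (-0.06546 + 0.02235i)|011⟩ + (-0.2921 + 0.46i)|100⟩ + (-0.1592 - 0.5212i)|101⟩ + (-0.07686 + 0.03923i)|110⟩ + (0.02023 - 0.08389i)|111⟩

amp(|b₁b₂…⟩) = product of the factor amplitudes for bits b₁, b₂, …; only kets whose every factor amplitude is nonzero survive.
|000⟩: (-0.6254)(0.9877)(-1/√2) = 0.4368
|001⟩: (-0.6254)(0.9877)(0.4602 - 0.5369i) = (-0.2843 + 0.3316i)
|010⟩: (-0.6254)(0.1347 + 0.07949i)(-1/√2) = (0.05957 + 0.03515i)
|011⟩: (-0.6254)(0.1347 + 0.07949i)(0.4602 - 0.5369i) = (-0.06546 + 0.02235i)
|100⟩: (0.4182 - 0.6587i)(0.9877)(-1/√2) = (-0.2921 + 0.46i)
|101⟩: (0.4182 - 0.6587i)(0.9877)(0.4602 - 0.5369i) = (-0.1592 - 0.5212i)
|110⟩: (0.4182 - 0.6587i)(0.1347 + 0.07949i)(-1/√2) = (-0.07686 + 0.03923i)
|111⟩: (0.4182 - 0.6587i)(0.1347 + 0.07949i)(0.4602 - 0.5369i) = (0.02023 - 0.08389i)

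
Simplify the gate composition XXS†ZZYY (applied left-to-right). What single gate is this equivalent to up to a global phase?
S†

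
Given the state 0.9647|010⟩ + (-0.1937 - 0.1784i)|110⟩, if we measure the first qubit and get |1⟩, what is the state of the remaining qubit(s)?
(-0.7356 - 0.6775i)|10⟩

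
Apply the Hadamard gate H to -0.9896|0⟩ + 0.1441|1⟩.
-0.5979|0⟩ - 0.8016|1⟩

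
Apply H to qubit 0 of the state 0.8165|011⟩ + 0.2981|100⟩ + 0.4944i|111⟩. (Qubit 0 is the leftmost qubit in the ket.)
0.2108|000⟩ + (0.5774 + 0.3496i)|011⟩ - 0.2108|100⟩ + (0.5774 - 0.3496i)|111⟩

H on qubit 0 mixes each pair of kets that differ only in qubit 0: amplitudes (a, b) of (|…0…⟩, |…1…⟩) become ((a + b)/√2, (a − b)/√2). Kets absent from the input have amplitude 0.
(|000⟩, |100⟩): (a, b) = (0, 0.2981) → (0.2108, -0.2108)
(|011⟩, |111⟩): (a, b) = (0.8165, 0.4944i) → ((0.5774 + 0.3496i), (0.5774 - 0.3496i))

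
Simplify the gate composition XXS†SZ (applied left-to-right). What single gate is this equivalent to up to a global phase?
Z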